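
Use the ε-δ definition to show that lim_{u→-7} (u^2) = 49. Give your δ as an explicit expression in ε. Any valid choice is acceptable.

δ = min(1, ε/15)

Let ε > 0. We seek δ > 0 with 0 < |u + 7| < δ ⇒ |u^2 − 49| < ε.
Factor: u^2 − 49 = (u + 7)(u - 7), so |u^2 − 49| = |u + 7|·|u - 7|.
Restrict δ ≤ 1. Then |u + 7| < 1 gives |u| < 8, so by the triangle inequality |u - 7| ≤ 8 + 7 = 15.
Hence |u^2 − 49| ≤ 15|u + 7|, which is < ε once |u + 7| < ε/15.
Take δ = min(1, ε/15). If 0 < |u + 7| < δ then both bounds hold and |u^2 − 49| ≤ 15|u + 7| < 15·(ε/15) = ε.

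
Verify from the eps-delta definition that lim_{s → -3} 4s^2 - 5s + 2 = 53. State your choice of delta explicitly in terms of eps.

Fix eps > 0. We want delta > 0 such that 0 < |s + 3| < delta implies |(4s^2 - 5s + 2) − 53| < eps.
(4s^2 - 5s + 2) − 53 = 4s^2 - 5s - 51 = (s + 3)(4s - 17).
So |(4s^2 - 5s + 2) − 53| = |s + 3|·|4s - 17|.
Require delta ≤ 1. Then |s + 3| < 1 gives |s| < 4, and by the triangle inequality |4s - 17| ≤ 4·4 + 17 = 33.
Hence |(4s^2 - 5s + 2) − 53| ≤ 33|s + 3| < eps provided |s + 3| < eps/33.
Choosing delta = min(1, eps/33) ensures both conditions, hence |(4s^2 - 5s + 2) − 53| < eps.

delta = min(1, eps/33)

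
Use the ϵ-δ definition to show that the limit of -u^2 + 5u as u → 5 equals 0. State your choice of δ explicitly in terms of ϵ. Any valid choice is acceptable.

Let ϵ > 0 be given. We want δ > 0 such that 0 < |u − 5| < δ implies |(-u^2 + 5u)| < ϵ.
(-u^2 + 5u) = -u^2 + 5u = (u − 5)(-u).
So |(-u^2 + 5u)| = |u − 5|·|-u|.
Assume first that |u − 5| < 1, so |u| < 6. Then |-u| ≤ 6 = 6.
Hence |(-u^2 + 5u)| ≤ 6|u − 5| < ϵ provided |u − 5| < ϵ/6.
Take δ = min(1, ϵ/6). Then 0 < |u − 5| < δ gives both |u − 5| < 1 and |u − 5| < ϵ/6, so |(-u^2 + 5u)| < ϵ.

δ = min(1, ϵ/6)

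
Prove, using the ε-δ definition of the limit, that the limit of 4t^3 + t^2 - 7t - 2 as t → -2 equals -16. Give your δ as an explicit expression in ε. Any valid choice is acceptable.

δ = min(2, ε/99)

Let ε > 0 be given. We want δ > 0 such that 0 < |t + 2| < δ implies |(4t^3 + t^2 - 7t - 2) + 16| < ε.
(4t^3 + t^2 - 7t - 2) + 16 = 4t^3 + t^2 - 7t + 14 = (t + 2)(4t^2 - 7t + 7).
So |(4t^3 + t^2 - 7t - 2) + 16| = |t + 2|·|4t^2 - 7t + 7|.
Require δ ≤ 2. Then |t + 2| < 2 gives |t| < 4, and by the triangle inequality |4t^2 - 7t + 7| ≤ 4·4^2 + 7·4 + 7 = 99.
Hence |(4t^3 + t^2 - 7t - 2) + 16| ≤ 99|t + 2| < ε provided |t + 2| < ε/99.
Choosing δ = min(2, ε/99) ensures both conditions, hence |(4t^3 + t^2 - 7t - 2) + 16| < ε.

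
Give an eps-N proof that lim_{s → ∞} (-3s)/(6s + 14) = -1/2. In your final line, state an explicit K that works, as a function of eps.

K = (7/6)/eps

Let eps > 0. We seek K > 0 such that s > K implies |(-3s)/(6s + 14) + 1/2| < eps.
(-3s)/(6s + 14) + 1/2 = (6(-3s) − (-3)(6s + 14)) / (6(6s + 14)) = 42/(6(6s + 14)).
For s > 0 we have 6s + 14 > 6s, so |(-3s)/(6s + 14) + 1/2| = 42/(6(6s + 14)) < 42/(6·6s) = (7/6)/s.
Thus |(-3s)/(6s + 14) + 1/2| < eps whenever s > (7/6)/eps.
Take K = (7/6)/eps. If s > K then |(-3s)/(6s + 14) + 1/2| < (7/6)/s < eps.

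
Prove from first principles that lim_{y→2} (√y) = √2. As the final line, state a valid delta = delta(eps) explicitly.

Fix eps > 0. We want delta > 0 such that 0 < |y − 2| < delta implies |√y − √2| < eps.
Rationalise: √y − √2 = (y − 2)/(√y + √2), so |√y − √2| = |y − 2|/(√y + √2).
Restrict delta ≤ 2 so that |y − 2| < 2 forces y > 0, and then √y + √2 > √2.
Hence |√y − √2| < |y − 2|/√2, which is < eps once |y − 2| < √2·eps.
Take delta = min(2, √2·eps). If 0 < |y − 2| < delta then y > 0 and |√y − √2| < |y − 2|/√2 < eps.

delta = min(2, √2·eps)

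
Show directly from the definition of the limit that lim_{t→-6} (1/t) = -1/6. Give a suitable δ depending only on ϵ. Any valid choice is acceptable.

δ = min(3, 18ϵ)

Let ϵ > 0. We seek δ > 0 such that 0 < |t + 6| < δ implies |1/t + 1/6| < ϵ.
|1/t + 1/6| = |-6 − t|/(6·|t|) = |t + 6|/(6|t|).
Restrict δ ≤ 3. Then |t + 6| < 3 gives |t| > 3, so 6|t| > 18.
Then |1/t + 1/6| < |t + 6|/18, which is < ϵ when |t + 6| < 18ϵ.
Take δ = min(3, 18ϵ). Then 0 < |t + 6| < δ gives both |t + 6| < 3 and |t + 6| < 18ϵ, so |1/t + 1/6| < ϵ.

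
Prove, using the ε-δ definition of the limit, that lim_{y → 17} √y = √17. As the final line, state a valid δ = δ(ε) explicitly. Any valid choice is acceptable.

δ = min(17, √17·ε)

Let ε > 0. We want δ > 0 such that 0 < |y − 17| < δ implies |√y − √17| < ε.
Rationalise: √y − √17 = (y − 17)/(√y + √17), so |√y − √17| = |y − 17|/(√y + √17).
Restrict δ ≤ 17 so that |y − 17| < 17 forces y > 0, and then √y + √17 > √17.
Hence |√y − √17| < |y − 17|/√17, which is < ε once |y − 17| < √17·ε.
Take δ = min(17, √17·ε). If 0 < |y − 17| < δ then y > 0 and |√y − √17| < |y − 17|/√17 < ε.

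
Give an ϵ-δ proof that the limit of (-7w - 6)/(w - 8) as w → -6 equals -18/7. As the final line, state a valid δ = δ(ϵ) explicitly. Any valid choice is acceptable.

δ = min(7, (49/31)ϵ)

Fix ϵ > 0. We want δ > 0 with 0 < |w + 6| < δ ⇒ |(-7w - 6)/(w - 8) + 18/7| < ϵ.
Combining over a common denominator, (-7w - 6)/(w - 8) + 18/7 = [(-7w - 6)·(-14) − 36·(w - 8)] / [(-14)·(w - 8)] = 62(w + 6) / ((-14)(w - 8)).
So |(-7w - 6)/(w - 8) + 18/7| = 62|w + 6| / (14·|w − 8|).
Restrict δ ≤ 7. Then |w + 6| < 7 gives |w − 8| = |(w + 6) + (-14)| ≥ 14 − 7 = 7.
Hence |(-7w - 6)/(w - 8) + 18/7| < 62|w + 6|/(14·7) = (31/49)|w + 6|, which is < ϵ once |w + 6| < (49/31)ϵ.
Take δ = min(7, (49/31)ϵ). Then 0 < |w + 6| < δ forces both bounds, so |(-7w - 6)/(w - 8) + 18/7| < ϵ.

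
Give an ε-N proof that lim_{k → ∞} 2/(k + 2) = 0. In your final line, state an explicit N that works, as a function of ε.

N = 2/ε

Let ε > 0 be given. For k ≥ 1, |2/(k + 2) − 0| = 2/(k + 2) ≤ 2/k.
We need 2/k < ε, i.e. k > 2/ε.
Take N = 2/ε. If k > N then |2/(k + 2)| ≤ 2/k < ε.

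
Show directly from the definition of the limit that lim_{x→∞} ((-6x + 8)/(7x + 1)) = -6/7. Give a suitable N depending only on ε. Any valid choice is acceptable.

N = (62/49)/ε

Suppose ε > 0. We seek N > 0 such that x > N implies |(-6x + 8)/(7x + 1) + 6/7| < ε.
(-6x + 8)/(7x + 1) + 6/7 = (7(-6x + 8) − (-6)(7x + 1)) / (7(7x + 1)) = 62/(7(7x + 1)).
For x > 0 we have 7x + 1 > 7x, so |(-6x + 8)/(7x + 1) + 6/7| = 62/(7(7x + 1)) < 62/(7·7x) = (62/49)/x.
Thus |(-6x + 8)/(7x + 1) + 6/7| < ε whenever x > (62/49)/ε.
Take N = (62/49)/ε. If x > N then |(-6x + 8)/(7x + 1) + 6/7| < (62/49)/x < ε.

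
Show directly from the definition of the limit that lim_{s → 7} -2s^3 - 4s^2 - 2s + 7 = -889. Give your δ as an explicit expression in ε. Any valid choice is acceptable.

Fix ε > 0. We want δ > 0 such that 0 < |s − 7| < δ implies |(-2s^3 - 4s^2 - 2s + 7) + 889| < ε.
(-2s^3 - 4s^2 - 2s + 7) + 889 = -2s^3 - 4s^2 - 2s + 896 = (s − 7)(-2s^2 - 18s - 128).
So |(-2s^3 - 4s^2 - 2s + 7) + 889| = |s − 7|·|-2s^2 - 18s - 128|.
Require δ ≤ 1. Then |s − 7| < 1 gives |s| < 8, and by the triangle inequality |-2s^2 - 18s - 128| ≤ 2·8^2 + 18·8 + 128 = 400.
Hence |(-2s^3 - 4s^2 - 2s + 7) + 889| ≤ 400|s − 7| < ε provided |s − 7| < ε/400.
Take δ = min(1, ε/400). Then 0 < |s − 7| < δ gives both |s − 7| < 1 and |s − 7| < ε/400, so |(-2s^3 - 4s^2 - 2s + 7) + 889| < ε.

δ = min(1, ε/400)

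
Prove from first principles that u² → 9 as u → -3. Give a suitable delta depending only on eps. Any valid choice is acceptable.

Let eps > 0. We seek delta > 0 with 0 < |u + 3| < delta ⇒ |u² − 9| < eps.
Factor: u² − 9 = (u + 3)(u - 3), so |u² − 9| = |u + 3|·|u - 3|.
Impose delta ≤ 1 so that |u| < 4; then |u - 3| ≤ 7.
Hence |u² − 9| ≤ 7|u + 3|, which is < eps once |u + 3| < eps/7.
Take delta = min(1, eps/7). If 0 < |u + 3| < delta then both bounds hold and |u² − 9| ≤ 7|u + 3| < 7·(eps/7) = eps.

delta = min(1, eps/7)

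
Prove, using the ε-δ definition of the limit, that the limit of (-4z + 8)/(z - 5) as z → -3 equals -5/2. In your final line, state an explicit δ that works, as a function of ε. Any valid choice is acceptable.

δ = min(4, (8/3)ε)

Suppose ε > 0. We want δ > 0 with 0 < |z + 3| < δ ⇒ |(-4z + 8)/(z - 5) + 5/2| < ε.
Combining over a common denominator, (-4z + 8)/(z - 5) + 5/2 = [(-4z + 8)·(-8) − 20·(z - 5)] / [(-8)·(z - 5)] = 12(z + 3) / ((-8)(z - 5)).
So |(-4z + 8)/(z - 5) + 5/2| = 12|z + 3| / (8·|z − 5|).
Require δ ≤ 4, so |z − 5| ≥ |-8| − |z + 3| > 8 − 4 = 4.
Hence |(-4z + 8)/(z - 5) + 5/2| < 12|z + 3|/(8·4) = (3/8)|z + 3|, which is < ε once |z + 3| < (8/3)ε.
Take δ = min(4, (8/3)ε). Then 0 < |z + 3| < δ forces both bounds, so |(-4z + 8)/(z - 5) + 5/2| < ε.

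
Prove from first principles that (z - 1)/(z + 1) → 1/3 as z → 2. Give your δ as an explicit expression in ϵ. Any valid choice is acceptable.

δ = min(3/2, (9/4)ϵ)

Suppose ϵ > 0. We want δ > 0 with 0 < |z − 2| < δ ⇒ |(z - 1)/(z + 1) − (1/3)| < ϵ.
Combining over a common denominator, (z - 1)/(z + 1) − (1/3) = [(z - 1)·3 − 1·(z + 1)] / [3·(z + 1)] = 2(z − 2) / (3(z + 1)).
So |(z - 1)/(z + 1) − (1/3)| = 2|z − 2| / (3·|z + 1|).
Require δ ≤ 3/2, so |z + 1| ≥ |3| − |z − 2| > 3 − 3/2 = 3/2.
Hence |(z - 1)/(z + 1) − (1/3)| < 2|z − 2|/(3·(3/2)) = (4/9)|z − 2|, which is < ϵ once |z − 2| < (9/4)ϵ.
Take δ = min(3/2, (9/4)ϵ). Then 0 < |z − 2| < δ forces both bounds, so |(z - 1)/(z + 1) − (1/3)| < ϵ.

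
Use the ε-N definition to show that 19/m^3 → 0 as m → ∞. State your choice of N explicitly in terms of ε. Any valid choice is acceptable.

N = (19/ε)^{1/3}

Let ε > 0 be given. For m ≥ 1, |19/m^3 − 0| = 19/m^3.
19/m^3 < ε ⇔ m^3 > 19/ε ⇔ m > (19/ε)^{1/3}.
Take N = (19/ε)^{1/3}. Then m > N implies 19/m^3 < ε.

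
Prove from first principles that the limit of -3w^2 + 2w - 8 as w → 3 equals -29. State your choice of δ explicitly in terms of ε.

δ = min(1, ε/19)

Suppose ε > 0. We want δ > 0 such that 0 < |w − 3| < δ implies |(-3w^2 + 2w - 8) + 29| < ε.
(-3w^2 + 2w - 8) + 29 = -3w^2 + 2w + 21 = (w − 3)(-3w - 7).
So |(-3w^2 + 2w - 8) + 29| = |w − 3|·|-3w - 7|.
Require δ ≤ 1. Then |w − 3| < 1 gives |w| < 4, and by the triangle inequality |-3w - 7| ≤ 3·4 + 7 = 19.
Hence |(-3w^2 + 2w - 8) + 29| ≤ 19|w − 3| < ε provided |w − 3| < ε/19.
Take δ = min(1, ε/19). Then 0 < |w − 3| < δ gives both |w − 3| < 1 and |w − 3| < ε/19, so |(-3w^2 + 2w - 8) + 29| < ε.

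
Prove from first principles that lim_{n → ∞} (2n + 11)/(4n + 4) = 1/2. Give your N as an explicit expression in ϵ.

N = (9/4)/ϵ

Let ϵ > 0. For n ≥ 1, |(2n + 11)/(4n + 4) − (1/2)| = |36|/(4(4n + 4)) = 36/(4(4n + 4)).
Since 4n + 4 ≥ 4n for n ≥ 1, this is ≤ 36/(4·4n) = (9/4)/n.
So |(2n + 11)/(4n + 4) − (1/2)| < ϵ whenever n > (9/4)/ϵ.
Take N = (9/4)/ϵ. If n > N then |(2n + 11)/(4n + 4) − (1/2)| ≤ (9/4)/n < ϵ.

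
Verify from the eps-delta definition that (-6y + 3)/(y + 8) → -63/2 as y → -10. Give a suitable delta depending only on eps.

delta = min(1, (2/51)eps)

Let eps > 0. We want delta > 0 with 0 < |y + 10| < delta ⇒ |(-6y + 3)/(y + 8) + 63/2| < eps.
Combining over a common denominator, (-6y + 3)/(y + 8) + 63/2 = [(-6y + 3)·(-2) − 63·(y + 8)] / [(-2)·(y + 8)] = -51(y + 10) / ((-2)(y + 8)).
So |(-6y + 3)/(y + 8) + 63/2| = 51|y + 10| / (2·|y + 8|).
Require delta ≤ 1, so |y + 8| ≥ |-2| − |y + 10| > 2 − 1 = 1.
Hence |(-6y + 3)/(y + 8) + 63/2| < 51|y + 10|/(2·1) = (51/2)|y + 10|, which is < eps once |y + 10| < (2/51)eps.
Take delta = min(1, (2/51)eps). Then 0 < |y + 10| < delta forces both bounds, so |(-6y + 3)/(y + 8) + 63/2| < eps.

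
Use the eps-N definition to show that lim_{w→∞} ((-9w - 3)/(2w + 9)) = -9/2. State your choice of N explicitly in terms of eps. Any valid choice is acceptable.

Fix eps > 0. We seek N > 0 such that w > N implies |(-9w - 3)/(2w + 9) + 9/2| < eps.
(-9w - 3)/(2w + 9) + 9/2 = (2(-9w - 3) − (-9)(2w + 9)) / (2(2w + 9)) = 75/(2(2w + 9)).
For w > 0 we have 2w + 9 > 2w, so |(-9w - 3)/(2w + 9) + 9/2| = 75/(2(2w + 9)) < 75/(2·2w) = (75/4)/w.
Thus |(-9w - 3)/(2w + 9) + 9/2| < eps whenever w > (75/4)/eps.
Take N = (75/4)/eps. If w > N then |(-9w - 3)/(2w + 9) + 9/2| < (75/4)/w < eps.

N = (75/4)/eps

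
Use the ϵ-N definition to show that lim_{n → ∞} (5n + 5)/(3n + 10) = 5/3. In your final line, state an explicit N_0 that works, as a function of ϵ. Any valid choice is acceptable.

N_0 = (35/9)/ϵ

Fix ϵ > 0. For n ≥ 1, |(5n + 5)/(3n + 10) − (5/3)| = |-35|/(3(3n + 10)) = 35/(3(3n + 10)).
Since 3n + 10 ≥ 3n for n ≥ 1, this is ≤ 35/(3·3n) = (35/9)/n.
So |(5n + 5)/(3n + 10) − (5/3)| < ϵ whenever n > (35/9)/ϵ.
Take N_0 = (35/9)/ϵ. If n > N_0 then |(5n + 5)/(3n + 10) − (5/3)| ≤ (35/9)/n < ϵ.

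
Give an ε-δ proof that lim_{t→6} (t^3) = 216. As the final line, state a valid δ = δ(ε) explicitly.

δ = min(2, ε/148)

Suppose ε > 0. We seek δ > 0 with 0 < |t − 6| < δ ⇒ |t^3 − 216| < ε.
Factor: t^3 − 216 = (t − 6)(t^2 + 6t + 36), so |t^3 − 216| = |t − 6|·|t^2 + 6t + 36|.
Restrict δ ≤ 2. Then |t − 6| < 2 gives |t| < 8, so by the triangle inequality |t^2 + 6t + 36| ≤ 8^2 + 6·8 + 36 = 148.
Hence |t^3 − 216| ≤ 148|t − 6|, which is < ε once |t − 6| < ε/148.
Take δ = min(2, ε/148). If 0 < |t − 6| < δ then both bounds hold and |t^3 − 216| ≤ 148|t − 6| < 148·(ε/148) = ε.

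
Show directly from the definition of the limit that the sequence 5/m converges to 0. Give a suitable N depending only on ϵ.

Suppose ϵ > 0. For m ≥ 1, |5/m − 0| = 5/(m) ≤ 5/m.
We need 5/m < ϵ, i.e. m > 5/ϵ.
Take N = 5/ϵ. If m > N then |5/m| ≤ 5/m < ϵ.

N = 5/ϵ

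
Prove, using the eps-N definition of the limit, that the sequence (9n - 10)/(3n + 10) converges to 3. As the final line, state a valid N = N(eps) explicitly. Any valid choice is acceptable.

N = (40/3)/eps

Let eps > 0 be given. For n ≥ 1, |(9n - 10)/(3n + 10) − 3| = |-120|/(3(3n + 10)) = 120/(3(3n + 10)).
Since 3n + 10 ≥ 3n for n ≥ 1, this is ≤ 120/(3·3n) = (40/3)/n.
So |(9n - 10)/(3n + 10) − 3| < eps whenever n > (40/3)/eps.
Take N = (40/3)/eps. If n > N then |(9n - 10)/(3n + 10) − 3| ≤ (40/3)/n < eps.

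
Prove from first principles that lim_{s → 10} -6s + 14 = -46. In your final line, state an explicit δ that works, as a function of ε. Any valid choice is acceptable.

Let ε > 0. We need δ > 0 so that 0 < |s − 10| < δ implies |(-6s + 14) + 46| < ε.
Since (-6s + 14) + 46 = -6(s − 10), we have |(-6s + 14) + 46| = 6|s − 10|.
So 6|s − 10| < ε exactly when |s − 10| < ε/6.
Choosing δ = ε/6 gives |(-6s + 14) + 46| = 6|s − 10| < ε whenever |s − 10| < δ.

δ = ε/6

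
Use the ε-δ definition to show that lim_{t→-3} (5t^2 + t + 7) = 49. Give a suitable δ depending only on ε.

δ = min(1, ε/34)

Let ε > 0 be given. We want δ > 0 such that 0 < |t + 3| < δ implies |(5t^2 + t + 7) − 49| < ε.
(5t^2 + t + 7) − 49 = 5t^2 + t - 42 = (t + 3)(5t - 14).
So |(5t^2 + t + 7) − 49| = |t + 3|·|5t - 14|.
Require δ ≤ 1. Then |t + 3| < 1 gives |t| < 4, and by the triangle inequality |5t - 14| ≤ 5·4 + 14 = 34.
Hence |(5t^2 + t + 7) − 49| ≤ 34|t + 3| < ε provided |t + 3| < ε/34.
Choosing δ = min(1, ε/34) ensures both conditions, hence |(5t^2 + t + 7) − 49| < ε.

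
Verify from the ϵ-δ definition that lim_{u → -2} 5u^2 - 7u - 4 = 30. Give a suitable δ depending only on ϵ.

Let ϵ > 0 be given. We want δ > 0 such that 0 < |u + 2| < δ implies |(5u^2 - 7u - 4) − 30| < ϵ.
(5u^2 - 7u - 4) − 30 = 5u^2 - 7u - 34 = (u + 2)(5u - 17).
So |(5u^2 - 7u - 4) − 30| = |u + 2|·|5u - 17|.
Assume first that |u + 2| < 1, so |u| < 3. Then |5u - 17| ≤ 5·3 + 17 = 32.
Hence |(5u^2 - 7u - 4) − 30| ≤ 32|u + 2| < ϵ provided |u + 2| < ϵ/32.
Choosing δ = min(1, ϵ/32) ensures both conditions, hence |(5u^2 - 7u - 4) − 30| < ϵ.

δ = min(1, ϵ/32)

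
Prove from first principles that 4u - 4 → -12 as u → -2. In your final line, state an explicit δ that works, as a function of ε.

Suppose ε > 0. We need δ > 0 so that 0 < |u + 2| < δ implies |(4u - 4) + 12| < ε.
Since (4u - 4) + 12 = 4(u + 2), we have |(4u - 4) + 12| = 4|u + 2|.
Thus it suffices that |u + 2| < ε/4.
Choosing δ = ε/4 gives |(4u - 4) + 12| = 4|u + 2| < ε whenever |u + 2| < δ.

δ = ε/4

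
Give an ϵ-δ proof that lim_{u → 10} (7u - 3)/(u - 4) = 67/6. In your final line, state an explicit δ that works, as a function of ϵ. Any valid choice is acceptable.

Let ϵ > 0. We want δ > 0 with 0 < |u − 10| < δ ⇒ |(7u - 3)/(u - 4) − (67/6)| < ϵ.
Combining over a common denominator, (7u - 3)/(u - 4) − (67/6) = [(7u - 3)·6 − 67·(u - 4)] / [6·(u - 4)] = -25(u − 10) / (6(u - 4)).
So |(7u - 3)/(u - 4) − (67/6)| = 25|u − 10| / (6·|u − 4|).
Restrict δ ≤ 3. Then |u − 10| < 3 gives |u − 4| = |(u − 10) + 6| ≥ 6 − 3 = 3.
Hence |(7u - 3)/(u - 4) − (67/6)| < 25|u − 10|/(6·3) = (25/18)|u − 10|, which is < ϵ once |u − 10| < (18/25)ϵ.
Take δ = min(3, (18/25)ϵ). Then 0 < |u − 10| < δ forces both bounds, so |(7u - 3)/(u - 4) − (67/6)| < ϵ.

δ = min(3, (18/25)ϵ)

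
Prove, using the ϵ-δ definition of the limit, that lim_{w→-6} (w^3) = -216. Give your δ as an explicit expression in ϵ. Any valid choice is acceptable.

Suppose ϵ > 0. We seek δ > 0 with 0 < |w + 6| < δ ⇒ |w^3 + 216| < ϵ.
Factor: w^3 + 216 = (w + 6)(w^2 - 6w + 36), so |w^3 + 216| = |w + 6|·|w^2 - 6w + 36|.
Impose δ ≤ 1 so that |w| < 7; then |w^2 - 6w + 36| ≤ 127.
Hence |w^3 + 216| ≤ 127|w + 6|, which is < ϵ once |w + 6| < ϵ/127.
Take δ = min(1, ϵ/127). If 0 < |w + 6| < δ then both bounds hold and |w^3 + 216| ≤ 127|w + 6| < 127·(ϵ/127) = ϵ.

δ = min(1, ϵ/127)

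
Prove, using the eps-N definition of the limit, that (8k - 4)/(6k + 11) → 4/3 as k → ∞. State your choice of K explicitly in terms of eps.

Suppose eps > 0. For k ≥ 1, |(8k - 4)/(6k + 11) − (4/3)| = |-112|/(6(6k + 11)) = 112/(6(6k + 11)).
Since 6k + 11 ≥ 6k for k ≥ 1, this is ≤ 112/(6·6k) = (28/9)/k.
So |(8k - 4)/(6k + 11) − (4/3)| < eps whenever k > (28/9)/eps.
Take K = (28/9)/eps. If k > K then |(8k - 4)/(6k + 11) − (4/3)| ≤ (28/9)/k < eps.

K = (28/9)/eps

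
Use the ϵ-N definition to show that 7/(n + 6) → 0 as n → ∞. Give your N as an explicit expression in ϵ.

Let ϵ > 0. For n ≥ 1, |7/(n + 6) − 0| = 7/(n + 6) ≤ 7/n.
We need 7/n < ϵ, i.e. n > 7/ϵ.
Take N = 7/ϵ. If n > N then |7/(n + 6)| ≤ 7/n < ϵ.

N = 7/ϵ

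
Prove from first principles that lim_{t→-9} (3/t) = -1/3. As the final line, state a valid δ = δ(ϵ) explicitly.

Let ϵ > 0. We seek δ > 0 such that 0 < |t + 9| < δ implies |3/t + 1/3| < ϵ.
|3/t + 1/3| = 3·|-9 − t|/(9·|t|) = 3|t + 9|/(9|t|).
Require δ ≤ 9/2 so that |t| > 9 − 9/2 = 9/2, hence 9|t| > 81/2.
Then |3/t + 1/3| < 3|t + 9|/(81/2), which is < ϵ when |t + 9| < (27/2)ϵ.
Take δ = min(9/2, (27/2)ϵ). Then 0 < |t + 9| < δ gives both |t + 9| < 9/2 and |t + 9| < (27/2)ϵ, so |3/t + 1/3| < ϵ.

δ = min(9/2, (27/2)ϵ)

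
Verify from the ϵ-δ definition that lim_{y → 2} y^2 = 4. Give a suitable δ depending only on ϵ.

δ = min(1, ϵ/5)

Fix ϵ > 0. We seek δ > 0 with 0 < |y − 2| < δ ⇒ |y^2 − 4| < ϵ.
Factor: y^2 − 4 = (y − 2)(y + 2), so |y^2 − 4| = |y − 2|·|y + 2|.
Restrict δ ≤ 1. Then |y − 2| < 1 gives |y| < 3, so by the triangle inequality |y + 2| ≤ 3 + 2 = 5.
Hence |y^2 − 4| ≤ 5|y − 2|, which is < ϵ once |y − 2| < ϵ/5.
Take δ = min(1, ϵ/5). If 0 < |y − 2| < δ then both bounds hold and |y^2 − 4| ≤ 5|y − 2| < 5·(ϵ/5) = ϵ.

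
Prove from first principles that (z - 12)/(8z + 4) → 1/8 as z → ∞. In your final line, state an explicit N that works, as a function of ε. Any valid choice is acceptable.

N = (25/16)/ε

Fix ε > 0. We seek N > 0 such that z > N implies |(z - 12)/(8z + 4) − (1/8)| < ε.
(z - 12)/(8z + 4) − (1/8) = (8(z - 12) − (8z + 4)) / (8(8z + 4)) = -100/(8(8z + 4)).
For z > 0 we have 8z + 4 > 8z, so |(z - 12)/(8z + 4) − (1/8)| = 100/(8(8z + 4)) < 100/(8·8z) = (25/16)/z.
Thus |(z - 12)/(8z + 4) − (1/8)| < ε whenever z > (25/16)/ε.
Take N = (25/16)/ε. If z > N then |(z - 12)/(8z + 4) − (1/8)| < (25/16)/z < ε.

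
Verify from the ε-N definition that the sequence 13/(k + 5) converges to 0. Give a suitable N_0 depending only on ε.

Let ε > 0. For k ≥ 1, |13/(k + 5) − 0| = 13/(k + 5) ≤ 13/k.
We need 13/k < ε, i.e. k > 13/ε.
Take N_0 = 13/ε. If k > N_0 then |13/(k + 5)| ≤ 13/k < ε.

N_0 = 13/ε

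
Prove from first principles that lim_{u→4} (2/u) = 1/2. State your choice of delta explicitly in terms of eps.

delta = min(2, 4eps)

Let eps > 0 be given. We seek delta > 0 such that 0 < |u − 4| < delta implies |2/u − (1/2)| < eps.
|2/u − (1/2)| = 2·|4 − u|/(4·|u|) = 2|u − 4|/(4|u|).
Restrict delta ≤ 2. Then |u − 4| < 2 gives |u| > 2, so 4|u| > 8.
Then |2/u − (1/2)| < 2|u − 4|/8, which is < eps when |u − 4| < 4eps.
Take delta = min(2, 4eps). Then 0 < |u − 4| < delta gives both |u − 4| < 2 and |u − 4| < 4eps, so |2/u − (1/2)| < eps.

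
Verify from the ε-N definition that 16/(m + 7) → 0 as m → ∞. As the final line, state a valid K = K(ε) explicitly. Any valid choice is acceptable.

Let ε > 0. For m ≥ 1, |16/(m + 7) − 0| = 16/(m + 7) ≤ 16/m.
We need 16/m < ε, i.e. m > 16/ε.
Take K = 16/ε. If m > K then |16/(m + 7)| ≤ 16/m < ε.

K = 16/ε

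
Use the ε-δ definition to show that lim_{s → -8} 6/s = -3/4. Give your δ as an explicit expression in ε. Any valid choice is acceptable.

Fix ε > 0. We seek δ > 0 such that 0 < |s + 8| < δ implies |6/s + 3/4| < ε.
|6/s + 3/4| = 6·|-8 − s|/(8·|s|) = 6|s + 8|/(8|s|).
Restrict δ ≤ 4. Then |s + 8| < 4 gives |s| > 4, so 8|s| > 32.
Then |6/s + 3/4| < 6|s + 8|/32, which is < ε when |s + 8| < (16/3)ε.
Take δ = min(4, (16/3)ε). Then 0 < |s + 8| < δ gives both |s + 8| < 4 and |s + 8| < (16/3)ε, so |6/s + 3/4| < ε.

δ = min(4, (16/3)ε)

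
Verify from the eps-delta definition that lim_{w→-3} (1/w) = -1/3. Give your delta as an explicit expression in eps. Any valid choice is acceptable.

Fix eps > 0. We seek delta > 0 such that 0 < |w + 3| < delta implies |1/w + 1/3| < eps.
|1/w + 1/3| = |-3 − w|/(3·|w|) = |w + 3|/(3|w|).
Require delta ≤ 3/2 so that |w| > 3 − 3/2 = 3/2, hence 3|w| > 9/2.
Then |1/w + 1/3| < |w + 3|/(9/2), which is < eps when |w + 3| < (9/2)eps.
Take delta = min(3/2, (9/2)eps). Then 0 < |w + 3| < delta gives both |w + 3| < 3/2 and |w + 3| < (9/2)eps, so |1/w + 1/3| < eps.

delta = min(3/2, (9/2)eps)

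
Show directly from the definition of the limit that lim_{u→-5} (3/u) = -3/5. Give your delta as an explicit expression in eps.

delta = min(5/2, (25/6)eps)

Suppose eps > 0. We seek delta > 0 such that 0 < |u + 5| < delta implies |3/u + 3/5| < eps.
|3/u + 3/5| = 3·|-5 − u|/(5·|u|) = 3|u + 5|/(5|u|).
Restrict delta ≤ 5/2. Then |u + 5| < 5/2 gives |u| > 5/2, so 5|u| > 25/2.
Then |3/u + 3/5| < 3|u + 5|/(25/2), which is < eps when |u + 5| < (25/6)eps.
Take delta = min(5/2, (25/6)eps). Then 0 < |u + 5| < delta gives both |u + 5| < 5/2 and |u + 5| < (25/6)eps, so |3/u + 3/5| < eps.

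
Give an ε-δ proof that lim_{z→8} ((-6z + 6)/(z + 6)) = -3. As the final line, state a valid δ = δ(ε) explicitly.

Let ε > 0. We want δ > 0 with 0 < |z − 8| < δ ⇒ |(-6z + 6)/(z + 6) + 3| < ε.
Combining over a common denominator, (-6z + 6)/(z + 6) + 3 = [(-6z + 6)·14 − (-42)·(z + 6)] / [14·(z + 6)] = -42(z − 8) / (14(z + 6)).
So |(-6z + 6)/(z + 6) + 3| = 42|z − 8| / (14·|z + 6|).
Restrict δ ≤ 7. Then |z − 8| < 7 gives |z + 6| = |(z − 8) + 14| ≥ 14 − 7 = 7.
Hence |(-6z + 6)/(z + 6) + 3| < 42|z − 8|/(14·7) = (3/7)|z − 8|, which is < ε once |z − 8| < (7/3)ε.
Take δ = min(7, (7/3)ε). Then 0 < |z − 8| < δ forces both bounds, so |(-6z + 6)/(z + 6) + 3| < ε.

δ = min(7, (7/3)ε)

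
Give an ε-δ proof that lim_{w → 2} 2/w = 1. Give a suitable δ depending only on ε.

δ = min(1, ε)

Let ε > 0. We seek δ > 0 such that 0 < |w − 2| < δ implies |2/w − 1| < ε.
|2/w − 1| = 2·|2 − w|/(2·|w|) = 2|w − 2|/(2|w|).
Require δ ≤ 1 so that |w| > 2 − 1 = 1, hence 2|w| > 2.
Then |2/w − 1| < 2|w − 2|/2, which is < ε when |w − 2| < ε.
Take δ = min(1, ε). Then 0 < |w − 2| < δ gives both |w − 2| < 1 and |w − 2| < ε, so |2/w − 1| < ε.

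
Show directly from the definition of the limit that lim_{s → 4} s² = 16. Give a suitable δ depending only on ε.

δ = min(1, ε/9)

Fix ε > 0. We seek δ > 0 with 0 < |s − 4| < δ ⇒ |s² − 16| < ε.
Factor: s² − 16 = (s − 4)(s + 4), so |s² − 16| = |s − 4|·|s + 4|.
Restrict δ ≤ 1. Then |s − 4| < 1 gives |s| < 5, so by the triangle inequality |s + 4| ≤ 5 + 4 = 9.
Hence |s² − 16| ≤ 9|s − 4|, which is < ε once |s − 4| < ε/9.
Take δ = min(1, ε/9). If 0 < |s − 4| < δ then both bounds hold and |s² − 16| ≤ 9|s − 4| < 9·(ε/9) = ε.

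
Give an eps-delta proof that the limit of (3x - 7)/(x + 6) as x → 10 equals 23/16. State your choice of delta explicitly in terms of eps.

delta = min(8, (128/25)eps)

Let eps > 0. We want delta > 0 with 0 < |x − 10| < delta ⇒ |(3x - 7)/(x + 6) − (23/16)| < eps.
Combining over a common denominator, (3x - 7)/(x + 6) − (23/16) = [(3x - 7)·16 − 23·(x + 6)] / [16·(x + 6)] = 25(x − 10) / (16(x + 6)).
So |(3x - 7)/(x + 6) − (23/16)| = 25|x − 10| / (16·|x + 6|).
Restrict delta ≤ 8. Then |x − 10| < 8 gives |x + 6| = |(x − 10) + 16| ≥ 16 − 8 = 8.
Hence |(3x - 7)/(x + 6) − (23/16)| < 25|x − 10|/(16·8) = (25/128)|x − 10|, which is < eps once |x − 10| < (128/25)eps.
Take delta = min(8, (128/25)eps). Then 0 < |x − 10| < delta forces both bounds, so |(3x - 7)/(x + 6) − (23/16)| < eps.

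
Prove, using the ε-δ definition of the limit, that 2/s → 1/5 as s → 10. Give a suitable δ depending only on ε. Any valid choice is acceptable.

Fix ε > 0. We seek δ > 0 such that 0 < |s − 10| < δ implies |2/s − (1/5)| < ε.
|2/s − (1/5)| = 2·|10 − s|/(10·|s|) = 2|s − 10|/(10|s|).
Require δ ≤ 5 so that |s| > 10 − 5 = 5, hence 10|s| > 50.
Then |2/s − (1/5)| < 2|s − 10|/50, which is < ε when |s − 10| < 25ε.
Take δ = min(5, 25ε). Then 0 < |s − 10| < δ gives both |s − 10| < 5 and |s − 10| < 25ε, so |2/s − (1/5)| < ε.

δ = min(5, 25ε)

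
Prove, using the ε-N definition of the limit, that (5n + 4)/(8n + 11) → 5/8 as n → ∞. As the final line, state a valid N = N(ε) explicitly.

N = (23/64)/ε

Suppose ε > 0. For n ≥ 1, |(5n + 4)/(8n + 11) − (5/8)| = |-23|/(8(8n + 11)) = 23/(8(8n + 11)).
Since 8n + 11 ≥ 8n for n ≥ 1, this is ≤ 23/(8·8n) = (23/64)/n.
So |(5n + 4)/(8n + 11) − (5/8)| < ε whenever n > (23/64)/ε.
Take N = (23/64)/ε. If n > N then |(5n + 4)/(8n + 11) − (5/8)| ≤ (23/64)/n < ε.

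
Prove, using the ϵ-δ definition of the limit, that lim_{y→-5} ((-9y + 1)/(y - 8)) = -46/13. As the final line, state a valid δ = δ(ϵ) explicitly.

δ = min(13/2, (169/142)ϵ)

Let ϵ > 0. We want δ > 0 with 0 < |y + 5| < δ ⇒ |(-9y + 1)/(y - 8) + 46/13| < ϵ.
Combining over a common denominator, (-9y + 1)/(y - 8) + 46/13 = [(-9y + 1)·(-13) − 46·(y - 8)] / [(-13)·(y - 8)] = 71(y + 5) / ((-13)(y - 8)).
So |(-9y + 1)/(y - 8) + 46/13| = 71|y + 5| / (13·|y − 8|).
Restrict δ ≤ 13/2. Then |y + 5| < 13/2 gives |y − 8| = |(y + 5) + (-13)| ≥ 13 − 13/2 = 13/2.
Hence |(-9y + 1)/(y - 8) + 46/13| < 71|y + 5|/(13·(13/2)) = (142/169)|y + 5|, which is < ϵ once |y + 5| < (169/142)ϵ.
Take δ = min(13/2, (169/142)ϵ). Then 0 < |y + 5| < δ forces both bounds, so |(-9y + 1)/(y - 8) + 46/13| < ϵ.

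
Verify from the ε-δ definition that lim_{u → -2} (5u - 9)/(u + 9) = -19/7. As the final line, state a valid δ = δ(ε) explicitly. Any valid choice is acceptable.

δ = min(7/2, (49/108)ε)

Fix ε > 0. We want δ > 0 with 0 < |u + 2| < δ ⇒ |(5u - 9)/(u + 9) + 19/7| < ε.
Combining over a common denominator, (5u - 9)/(u + 9) + 19/7 = [(5u - 9)·7 − (-19)·(u + 9)] / [7·(u + 9)] = 54(u + 2) / (7(u + 9)).
So |(5u - 9)/(u + 9) + 19/7| = 54|u + 2| / (7·|u + 9|).
Restrict δ ≤ 7/2. Then |u + 2| < 7/2 gives |u + 9| = |(u + 2) + 7| ≥ 7 − 7/2 = 7/2.
Hence |(5u - 9)/(u + 9) + 19/7| < 54|u + 2|/(7·(7/2)) = (108/49)|u + 2|, which is < ε once |u + 2| < (49/108)ε.
Take δ = min(7/2, (49/108)ε). Then 0 < |u + 2| < δ forces both bounds, so |(5u - 9)/(u + 9) + 19/7| < ε.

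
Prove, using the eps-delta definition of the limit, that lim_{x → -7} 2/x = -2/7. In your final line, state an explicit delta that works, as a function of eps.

Let eps > 0 be given. We seek delta > 0 such that 0 < |x + 7| < delta implies |2/x + 2/7| < eps.
|2/x + 2/7| = 2·|-7 − x|/(7·|x|) = 2|x + 7|/(7|x|).
Restrict delta ≤ 7/2. Then |x + 7| < 7/2 gives |x| > 7/2, so 7|x| > 49/2.
Then |2/x + 2/7| < 2|x + 7|/(49/2), which is < eps when |x + 7| < (49/4)eps.
Take delta = min(7/2, (49/4)eps). Then 0 < |x + 7| < delta gives both |x + 7| < 7/2 and |x + 7| < (49/4)eps, so |2/x + 2/7| < eps.

delta = min(7/2, (49/4)eps)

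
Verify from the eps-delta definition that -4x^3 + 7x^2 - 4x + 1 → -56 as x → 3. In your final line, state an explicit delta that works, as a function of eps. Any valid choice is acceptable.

delta = min(1, eps/103)

Let eps > 0. We want delta > 0 such that 0 < |x − 3| < delta implies |(-4x^3 + 7x^2 - 4x + 1) + 56| < eps.
(-4x^3 + 7x^2 - 4x + 1) + 56 = -4x^3 + 7x^2 - 4x + 57 = (x − 3)(-4x^2 - 5x - 19).
So |(-4x^3 + 7x^2 - 4x + 1) + 56| = |x − 3|·|-4x^2 - 5x - 19|.
Assume first that |x − 3| < 1, so |x| < 4. Then |-4x^2 - 5x - 19| ≤ 4·4^2 + 5·4 + 19 = 103.
Hence |(-4x^3 + 7x^2 - 4x + 1) + 56| ≤ 103|x − 3| < eps provided |x − 3| < eps/103.
Choosing delta = min(1, eps/103) ensures both conditions, hence |(-4x^3 + 7x^2 - 4x + 1) + 56| < eps.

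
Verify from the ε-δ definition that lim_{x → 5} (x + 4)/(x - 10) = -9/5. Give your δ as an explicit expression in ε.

Suppose ε > 0. We want δ > 0 with 0 < |x − 5| < δ ⇒ |(x + 4)/(x - 10) + 9/5| < ε.
Combining over a common denominator, (x + 4)/(x - 10) + 9/5 = [(x + 4)·(-5) − 9·(x - 10)] / [(-5)·(x - 10)] = -14(x − 5) / ((-5)(x - 10)).
So |(x + 4)/(x - 10) + 9/5| = 14|x − 5| / (5·|x − 10|).
Require δ ≤ 5/2, so |x − 10| ≥ |-5| − |x − 5| > 5 − 5/2 = 5/2.
Hence |(x + 4)/(x - 10) + 9/5| < 14|x − 5|/(5·(5/2)) = (28/25)|x − 5|, which is < ε once |x − 5| < (25/28)ε.
Take δ = min(5/2, (25/28)ε). Then 0 < |x − 5| < δ forces both bounds, so |(x + 4)/(x - 10) + 9/5| < ε.

δ = min(5/2, (25/28)ε)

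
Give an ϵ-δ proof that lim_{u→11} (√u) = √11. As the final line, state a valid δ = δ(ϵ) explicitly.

Let ϵ > 0 be given. We want δ > 0 such that 0 < |u − 11| < δ implies |√u − √11| < ϵ.
Multiplying by the conjugate, |√u − √11| = |u − 11|/(√u + √11).
Restrict δ ≤ 11 so that |u − 11| < 11 forces u > 0, and then √u + √11 > √11.
Hence |√u − √11| < |u − 11|/√11, which is < ϵ once |u − 11| < √11·ϵ.
Take δ = min(11, √11·ϵ). If 0 < |u − 11| < δ then u > 0 and |√u − √11| < |u − 11|/√11 < ϵ.

δ = min(11, √11·ϵ)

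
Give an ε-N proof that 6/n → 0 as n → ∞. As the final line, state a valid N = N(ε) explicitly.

Fix ε > 0. For n ≥ 1, |6/n − 0| = 6/(n) ≤ 6/n.
We need 6/n < ε, i.e. n > 6/ε.
Take N = 6/ε. If n > N then |6/n| ≤ 6/n < ε.

N = 6/ε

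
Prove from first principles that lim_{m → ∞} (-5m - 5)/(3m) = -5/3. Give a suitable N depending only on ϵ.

Let ϵ > 0. For m ≥ 1, |(-5m - 5)/(3m) + 5/3| = |-15|/(3(3m)) = 15/(3(3m)).
Since 3m ≥ 3m for m ≥ 1, this is ≤ 15/(3·3m) = (5/3)/m.
So |(-5m - 5)/(3m) + 5/3| < ϵ whenever m > (5/3)/ϵ.
Take N = (5/3)/ϵ. If m > N then |(-5m - 5)/(3m) + 5/3| ≤ (5/3)/m < ϵ.

N = (5/3)/ϵ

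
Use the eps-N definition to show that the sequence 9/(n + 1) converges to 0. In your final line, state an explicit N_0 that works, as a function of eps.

Let eps > 0 be given. For n ≥ 1, |9/(n + 1) − 0| = 9/(n + 1) ≤ 9/n.
We need 9/n < eps, i.e. n > 9/eps.
Take N_0 = 9/eps. If n > N_0 then |9/(n + 1)| ≤ 9/n < eps.

N_0 = 9/eps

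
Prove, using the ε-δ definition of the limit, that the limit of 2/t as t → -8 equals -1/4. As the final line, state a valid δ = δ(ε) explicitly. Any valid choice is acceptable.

Suppose ε > 0. We seek δ > 0 such that 0 < |t + 8| < δ implies |2/t + 1/4| < ε.
|2/t + 1/4| = 2·|-8 − t|/(8·|t|) = 2|t + 8|/(8|t|).
Require δ ≤ 4 so that |t| > 8 − 4 = 4, hence 8|t| > 32.
Then |2/t + 1/4| < 2|t + 8|/32, which is < ε when |t + 8| < 16ε.
Take δ = min(4, 16ε). Then 0 < |t + 8| < δ gives both |t + 8| < 4 and |t + 8| < 16ε, so |2/t + 1/4| < ε.

δ = min(4, 16ε)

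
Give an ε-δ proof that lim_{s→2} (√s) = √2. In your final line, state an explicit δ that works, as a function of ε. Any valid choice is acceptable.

δ = min(2, √2·ε)

Let ε > 0. We want δ > 0 such that 0 < |s − 2| < δ implies |√s − √2| < ε.
Multiplying by the conjugate, |√s − √2| = |s − 2|/(√s + √2).
Restrict δ ≤ 2 so that |s − 2| < 2 forces s > 0, and then √s + √2 > √2.
Hence |√s − √2| < |s − 2|/√2, which is < ε once |s − 2| < √2·ε.
Take δ = min(2, √2·ε). If 0 < |s − 2| < δ then s > 0 and |√s − √2| < |s − 2|/√2 < ε.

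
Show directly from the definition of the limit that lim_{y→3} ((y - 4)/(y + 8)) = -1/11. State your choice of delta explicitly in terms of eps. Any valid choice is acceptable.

delta = min(11/2, (121/24)eps)

Suppose eps > 0. We want delta > 0 with 0 < |y − 3| < delta ⇒ |(y - 4)/(y + 8) + 1/11| < eps.
Combining over a common denominator, (y - 4)/(y + 8) + 1/11 = [(y - 4)·11 − (-1)·(y + 8)] / [11·(y + 8)] = 12(y − 3) / (11(y + 8)).
So |(y - 4)/(y + 8) + 1/11| = 12|y − 3| / (11·|y + 8|).
Restrict delta ≤ 11/2. Then |y − 3| < 11/2 gives |y + 8| = |(y − 3) + 11| ≥ 11 − 11/2 = 11/2.
Hence |(y - 4)/(y + 8) + 1/11| < 12|y − 3|/(11·(11/2)) = (24/121)|y − 3|, which is < eps once |y − 3| < (121/24)eps.
Take delta = min(11/2, (121/24)eps). Then 0 < |y − 3| < delta forces both bounds, so |(y - 4)/(y + 8) + 1/11| < eps.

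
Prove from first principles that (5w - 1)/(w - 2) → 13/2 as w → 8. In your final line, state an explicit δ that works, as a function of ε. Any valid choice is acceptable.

δ = min(3, 2ε)

Fix ε > 0. We want δ > 0 with 0 < |w − 8| < δ ⇒ |(5w - 1)/(w - 2) − (13/2)| < ε.
Combining over a common denominator, (5w - 1)/(w - 2) − (13/2) = [(5w - 1)·6 − 39·(w - 2)] / [6·(w - 2)] = -9(w − 8) / (6(w - 2)).
So |(5w - 1)/(w - 2) − (13/2)| = 9|w − 8| / (6·|w − 2|).
Require δ ≤ 3, so |w − 2| ≥ |6| − |w − 8| > 6 − 3 = 3.
Hence |(5w - 1)/(w - 2) − (13/2)| < 9|w − 8|/(6·3) = (1/2)|w − 8|, which is < ε once |w − 8| < 2ε.
Take δ = min(3, 2ε). Then 0 < |w − 8| < δ forces both bounds, so |(5w - 1)/(w - 2) − (13/2)| < ε.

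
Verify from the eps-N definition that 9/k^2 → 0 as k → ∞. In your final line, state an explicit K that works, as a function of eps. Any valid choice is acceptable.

K = (9/eps)^{1/2}

Fix eps > 0. For k ≥ 1, |9/k^2 − 0| = 9/k^2.
9/k^2 < eps ⇔ k^2 > 9/eps ⇔ k > (9/eps)^{1/2}.
Take K = (9/eps)^{1/2}. Then k > K implies 9/k^2 < eps.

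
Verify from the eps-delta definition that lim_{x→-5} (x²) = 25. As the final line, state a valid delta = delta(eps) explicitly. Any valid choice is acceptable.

delta = min(1, eps/11)

Let eps > 0 be given. We seek delta > 0 with 0 < |x + 5| < delta ⇒ |x² − 25| < eps.
Factor: x² − 25 = (x + 5)(x - 5), so |x² − 25| = |x + 5|·|x - 5|.
Restrict delta ≤ 1. Then |x + 5| < 1 gives |x| < 6, so by the triangle inequality |x - 5| ≤ 6 + 5 = 11.
Hence |x² − 25| ≤ 11|x + 5|, which is < eps once |x + 5| < eps/11.
Take delta = min(1, eps/11). If 0 < |x + 5| < delta then both bounds hold and |x² − 25| ≤ 11|x + 5| < 11·(eps/11) = eps.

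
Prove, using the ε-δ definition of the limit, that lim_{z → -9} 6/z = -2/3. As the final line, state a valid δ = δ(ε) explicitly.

Let ε > 0. We seek δ > 0 such that 0 < |z + 9| < δ implies |6/z + 2/3| < ε.
|6/z + 2/3| = 6·|-9 − z|/(9·|z|) = 6|z + 9|/(9|z|).
Restrict δ ≤ 9/2. Then |z + 9| < 9/2 gives |z| > 9/2, so 9|z| > 81/2.
Then |6/z + 2/3| < 6|z + 9|/(81/2), which is < ε when |z + 9| < (27/4)ε.
Take δ = min(9/2, (27/4)ε). Then 0 < |z + 9| < δ gives both |z + 9| < 9/2 and |z + 9| < (27/4)ε, so |6/z + 2/3| < ε.

δ = min(9/2, (27/4)ε)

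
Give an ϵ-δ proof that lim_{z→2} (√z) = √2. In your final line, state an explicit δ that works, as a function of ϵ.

δ = min(2, √2·ϵ)

Fix ϵ > 0. We want δ > 0 such that 0 < |z − 2| < δ implies |√z − √2| < ϵ.
Rationalise: √z − √2 = (z − 2)/(√z + √2), so |√z − √2| = |z − 2|/(√z + √2).
Restrict δ ≤ 2 so that |z − 2| < 2 forces z > 0, and then √z + √2 > √2.
Hence |√z − √2| < |z − 2|/√2, which is < ϵ once |z − 2| < √2·ϵ.
Take δ = min(2, √2·ϵ). If 0 < |z − 2| < δ then z > 0 and |√z − √2| < |z − 2|/√2 < ϵ.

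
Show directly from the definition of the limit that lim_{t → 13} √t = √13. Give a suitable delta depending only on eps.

delta = min(13, √13·eps)

Let eps > 0. We want delta > 0 such that 0 < |t − 13| < delta implies |√t − √13| < eps.
Rationalise: √t − √13 = (t − 13)/(√t + √13), so |√t − √13| = |t − 13|/(√t + √13).
Restrict delta ≤ 13 so that |t − 13| < 13 forces t > 0, and then √t + √13 > √13.
Hence |√t − √13| < |t − 13|/√13, which is < eps once |t − 13| < √13·eps.
Take delta = min(13, √13·eps). If 0 < |t − 13| < delta then t > 0 and |√t − √13| < |t − 13|/√13 < eps.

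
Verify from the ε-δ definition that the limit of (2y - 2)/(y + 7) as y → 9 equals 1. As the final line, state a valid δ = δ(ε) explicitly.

Suppose ε > 0. We want δ > 0 with 0 < |y − 9| < δ ⇒ |(2y - 2)/(y + 7) − 1| < ε.
Combining over a common denominator, (2y - 2)/(y + 7) − 1 = [(2y - 2)·16 − 16·(y + 7)] / [16·(y + 7)] = 16(y − 9) / (16(y + 7)).
So |(2y - 2)/(y + 7) − 1| = 16|y − 9| / (16·|y + 7|).
Require δ ≤ 8, so |y + 7| ≥ |16| − |y − 9| > 16 − 8 = 8.
Hence |(2y - 2)/(y + 7) − 1| < 16|y − 9|/(16·8) = (1/8)|y − 9|, which is < ε once |y − 9| < 8ε.
Take δ = min(8, 8ε). Then 0 < |y − 9| < δ forces both bounds, so |(2y - 2)/(y + 7) − 1| < ε.

δ = min(8, 8ε)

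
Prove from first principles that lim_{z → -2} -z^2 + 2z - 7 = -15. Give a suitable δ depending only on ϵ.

Fix ϵ > 0. We want δ > 0 such that 0 < |z + 2| < δ implies |(-z^2 + 2z - 7) + 15| < ϵ.
(-z^2 + 2z - 7) + 15 = -z^2 + 2z + 8 = (z + 2)(-z + 4).
So |(-z^2 + 2z - 7) + 15| = |z + 2|·|-z + 4|.
Assume first that |z + 2| < 2, so |z| < 4. Then |-z + 4| ≤ 4 + 4 = 8.
Hence |(-z^2 + 2z - 7) + 15| ≤ 8|z + 2| < ϵ provided |z + 2| < ϵ/8.
Choosing δ = min(2, ϵ/8) ensures both conditions, hence |(-z^2 + 2z - 7) + 15| < ϵ.

δ = min(2, ϵ/8)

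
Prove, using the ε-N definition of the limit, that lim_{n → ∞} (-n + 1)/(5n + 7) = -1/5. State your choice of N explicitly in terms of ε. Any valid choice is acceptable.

Let ε > 0. For n ≥ 1, |(-n + 1)/(5n + 7) + 1/5| = |12|/(5(5n + 7)) = 12/(5(5n + 7)).
Since 5n + 7 ≥ 5n for n ≥ 1, this is ≤ 12/(5·5n) = (12/25)/n.
So |(-n + 1)/(5n + 7) + 1/5| < ε whenever n > (12/25)/ε.
Take N = (12/25)/ε. If n > N then |(-n + 1)/(5n + 7) + 1/5| ≤ (12/25)/n < ε.

N = (12/25)/ε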